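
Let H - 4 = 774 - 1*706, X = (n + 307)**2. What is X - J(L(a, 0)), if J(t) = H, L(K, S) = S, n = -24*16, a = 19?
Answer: 5857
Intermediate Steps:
n = -384
X = 5929 (X = (-384 + 307)**2 = (-77)**2 = 5929)
H = 72 (H = 4 + (774 - 1*706) = 4 + (774 - 706) = 4 + 68 = 72)
J(t) = 72
X - J(L(a, 0)) = 5929 - 1*72 = 5929 - 72 = 5857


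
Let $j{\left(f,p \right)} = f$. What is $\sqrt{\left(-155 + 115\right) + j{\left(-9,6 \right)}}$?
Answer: $7 i \approx 7.0 i$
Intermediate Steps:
$\sqrt{\left(-155 + 115\right) + j{\left(-9,6 \right)}} = \sqrt{\left(-155 + 115\right) - 9} = \sqrt{-40 - 9} = \sqrt{-49} = 7 i$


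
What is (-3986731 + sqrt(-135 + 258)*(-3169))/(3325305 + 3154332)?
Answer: -3986731/6479637 - 3169*sqrt(123)/6479637 ≈ -0.62070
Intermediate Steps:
(-3986731 + sqrt(-135 + 258)*(-3169))/(3325305 + 3154332) = (-3986731 + sqrt(123)*(-3169))/6479637 = (-3986731 - 3169*sqrt(123))*(1/6479637) = -3986731/6479637 - 3169*sqrt(123)/6479637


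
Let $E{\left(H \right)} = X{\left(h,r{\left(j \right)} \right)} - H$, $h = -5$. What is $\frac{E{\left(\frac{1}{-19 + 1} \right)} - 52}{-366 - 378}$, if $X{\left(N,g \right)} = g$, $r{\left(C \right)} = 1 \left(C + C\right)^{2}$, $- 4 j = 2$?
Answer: $\frac{917}{13392} \approx 0.068474$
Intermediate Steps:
$j = - \frac{1}{2}$ ($j = \left(- \frac{1}{4}\right) 2 = - \frac{1}{2} \approx -0.5$)
$r{\left(C \right)} = 4 C^{2}$ ($r{\left(C \right)} = 1 \left(2 C\right)^{2} = 1 \cdot 4 C^{2} = 4 C^{2}$)
$E{\left(H \right)} = 1 - H$ ($E{\left(H \right)} = 4 \left(- \frac{1}{2}\right)^{2} - H = 4 \cdot \frac{1}{4} - H = 1 - H$)
$\frac{E{\left(\frac{1}{-19 + 1} \right)} - 52}{-366 - 378} = \frac{\left(1 - \frac{1}{-19 + 1}\right) - 52}{-366 - 378} = \frac{\left(1 - \frac{1}{-18}\right) - 52}{-744} = \left(\left(1 - - \frac{1}{18}\right) - 52\right) \left(- \frac{1}{744}\right) = \left(\left(1 + \frac{1}{18}\right) - 52\right) \left(- \frac{1}{744}\right) = \left(\frac{19}{18} - 52\right) \left(- \frac{1}{744}\right) = \left(- \frac{917}{18}\right) \left(- \frac{1}{744}\right) = \frac{917}{13392}$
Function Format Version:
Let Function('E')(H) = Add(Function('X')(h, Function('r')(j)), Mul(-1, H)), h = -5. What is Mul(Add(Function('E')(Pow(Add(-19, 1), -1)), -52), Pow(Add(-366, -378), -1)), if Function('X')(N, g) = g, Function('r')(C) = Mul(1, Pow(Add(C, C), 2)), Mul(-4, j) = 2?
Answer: Rational(917, 13392) ≈ 0.068474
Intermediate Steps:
j = Rational(-1, 2) (j = Mul(Rational(-1, 4), 2) = Rational(-1, 2) ≈ -0.50000)
Function('r')(C) = Mul(4, Pow(C, 2)) (Function('r')(C) = Mul(1, Pow(Mul(2, C), 2)) = Mul(1, Mul(4, Pow(C, 2))) = Mul(4, Pow(C, 2)))
Function('E')(H) = Add(1, Mul(-1, H)) (Function('E')(H) = Add(Mul(4, Pow(Rational(-1, 2), 2)), Mul(-1, H)) = Add(Mul(4, Rational(1, 4)), Mul(-1, H)) = Add(1, Mul(-1, H)))
Mul(Add(Function('E')(Pow(Add(-19, 1), -1)), -52), Pow(Add(-366, -378), -1)) = Mul(Add(Add(1, Mul(-1, Pow(Add(-19, 1), -1))), -52), Pow(Add(-366, -378), -1)) = Mul(Add(Add(1, Mul(-1, Pow(-18, -1))), -52), Pow(-744, -1)) = Mul(Add(Add(1, Mul(-1, Rational(-1, 18))), -52), Rational(-1, 744)) = Mul(Add(Add(1, Rational(1, 18)), -52), Rational(-1, 744)) = Mul(Add(Rational(19, 18), -52), Rational(-1, 744)) = Mul(Rational(-917, 18), Rational(-1, 744)) = Rational(917, 13392)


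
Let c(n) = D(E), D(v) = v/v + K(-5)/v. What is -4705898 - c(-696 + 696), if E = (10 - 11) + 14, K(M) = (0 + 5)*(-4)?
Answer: -61176667/13 ≈ -4.7059e+6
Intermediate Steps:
K(M) = -20 (K(M) = 5*(-4) = -20)
E = 13 (E = -1 + 14 = 13)
D(v) = 1 - 20/v (D(v) = v/v - 20/v = 1 - 20/v)
c(n) = -7/13 (c(n) = (-20 + 13)/13 = (1/13)*(-7) = -7/13)
-4705898 - c(-696 + 696) = -4705898 - 1*(-7/13) = -4705898 + 7/13 = -61176667/13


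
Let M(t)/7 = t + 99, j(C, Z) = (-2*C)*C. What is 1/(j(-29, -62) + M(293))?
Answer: 1/1062 ≈ 0.00094162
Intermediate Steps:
j(C, Z) = -2*C**2
M(t) = 693 + 7*t (M(t) = 7*(t + 99) = 7*(99 + t) = 693 + 7*t)
1/(j(-29, -62) + M(293)) = 1/(-2*(-29)**2 + (693 + 7*293)) = 1/(-2*841 + (693 + 2051)) = 1/(-1682 + 2744) = 1/1062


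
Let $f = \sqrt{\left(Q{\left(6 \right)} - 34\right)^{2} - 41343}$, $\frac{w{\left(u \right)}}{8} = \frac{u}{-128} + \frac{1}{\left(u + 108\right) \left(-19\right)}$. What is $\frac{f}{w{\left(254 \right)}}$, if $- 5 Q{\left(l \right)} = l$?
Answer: $- \frac{27512 i \sqrt{1002599}}{2183925} \approx - 12.614 i$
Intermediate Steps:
$Q{\left(l \right)} = - \frac{l}{5}$
$w{\left(u \right)} = - \frac{8}{19 \left(108 + u\right)} - \frac{u}{16}$ ($w{\left(u \right)} = 8 \left(\frac{u}{-128} + \frac{1}{\left(u + 108\right) \left(-19\right)}\right) = 8 \left(u \left(- \frac{1}{128}\right) + \frac{1}{108 + u} \left(- \frac{1}{19}\right)\right) = 8 \left(- \frac{u}{128} - \frac{1}{19 \left(108 + u\right)}\right) = 8 \left(- \frac{1}{19 \left(108 + u\right)} - \frac{u}{128}\right) = - \frac{8}{19 \left(108 + u\right)} - \frac{u}{16}$)
$f = \frac{i \sqrt{1002599}}{5}$ ($f = \sqrt{\left(\left(- \frac{1}{5}\right) 6 - 34\right)^{2} - 41343} = \sqrt{\left(- \frac{6}{5} - 34\right)^{2} - 41343} = \sqrt{\left(- \frac{176}{5}\right)^{2} - 41343} = \sqrt{\frac{30976}{25} - 41343} = \sqrt{- \frac{1002599}{25}} = \frac{i \sqrt{1002599}}{5} \approx 200.26 i$)
$\frac{f}{w{\left(254 \right)}} = \frac{\frac{1}{5} i \sqrt{1002599}}{\frac{1}{304} \frac{1}{108 + 254} \left(-128 - 521208 - 19 \cdot 254^{2}\right)} = \frac{\frac{1}{5} i \sqrt{1002599}}{\frac{1}{304} \cdot \frac{1}{362} \left(-128 - 521208 - 1225804\right)} = \frac{\frac{1}{5} i \sqrt{1002599}}{\frac{1}{304} \cdot \frac{1}{362} \left(-1747140\right)} = \frac{\frac{1}{5} i \sqrt{1002599}}{- \frac{436785}{27512}} = \frac{i \sqrt{1002599}}{5} \left(- \frac{27512}{436785}\right) = - \frac{27512 i \sqrt{1002599}}{2183925}$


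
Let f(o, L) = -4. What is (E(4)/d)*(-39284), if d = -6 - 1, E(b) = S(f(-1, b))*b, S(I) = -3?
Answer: -67344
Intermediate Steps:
E(b) = -3*b
d = -7
(E(4)/d)*(-39284) = (-3*4/(-7))*(-39284) = -12*(-⅐)*(-39284) = (12/7)*(-39284) = -67344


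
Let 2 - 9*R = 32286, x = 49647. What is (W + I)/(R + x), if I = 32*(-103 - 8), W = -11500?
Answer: -135468/414539 ≈ -0.32679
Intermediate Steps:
I = -3552 (I = 32*(-111) = -3552)
R = -32284/9 (R = 2/9 - 1/9*32286 = 2/9 - 10762/3 = -32284/9 ≈ -3587.1)
(W + I)/(R + x) = (-11500 - 3552)/(-32284/9 + 49647) = -15052/414539/9 = -15052*9/414539 = -135468/414539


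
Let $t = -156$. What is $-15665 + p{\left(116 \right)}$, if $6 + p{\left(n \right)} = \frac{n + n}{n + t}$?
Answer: $- \frac{78384}{5} \approx -15677.0$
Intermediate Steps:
$p{\left(n \right)} = -6 + \frac{2 n}{-156 + n}$ ($p{\left(n \right)} = -6 + \frac{n + n}{n - 156} = -6 + \frac{2 n}{-156 + n}$)
$-15665 + p{\left(116 \right)} = -15665 + \frac{4 \left(234 - 116\right)}{-156 + 116} = -15665 + \frac{4 \left(234 - 116\right)}{-40} = -15665 + 4 \left(- \frac{1}{40}\right) 118 = -15665 - \frac{59}{5} = - \frac{78384}{5}$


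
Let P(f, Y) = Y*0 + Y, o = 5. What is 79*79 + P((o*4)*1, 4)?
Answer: 6245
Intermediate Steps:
P(f, Y) = Y (P(f, Y) = 0 + Y = Y)
79*79 + P((o*4)*1, 4) = 79*79 + 4 = 6241 + 4 = 6245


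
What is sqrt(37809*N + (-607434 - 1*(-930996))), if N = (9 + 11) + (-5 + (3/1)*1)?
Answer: 2*sqrt(251031) ≈ 1002.1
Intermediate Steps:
N = 18 (N = 20 + (-5 + (3*1)*1) = 20 + (-5 + 3*1) = 20 + (-5 + 3) = 20 - 2 = 18)
sqrt(37809*N + (-607434 - 1*(-930996))) = sqrt(37809*18 + (-607434 - 1*(-930996))) = sqrt(680562 + (-607434 + 930996)) = sqrt(680562 + 323562) = sqrt(1004124) = 2*sqrt(251031)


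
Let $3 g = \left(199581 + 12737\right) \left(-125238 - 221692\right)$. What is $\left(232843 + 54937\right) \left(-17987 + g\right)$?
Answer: $- \frac{21197741759593780}{3} \approx -7.0659 \cdot 10^{15}$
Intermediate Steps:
$g = - \frac{73659483740}{3}$ ($g = \frac{\left(199581 + 12737\right) \left(-125238 - 221692\right)}{3} = \frac{212318 \left(-346930\right)}{3} = \frac{1}{3} \left(-73659483740\right) = - \frac{73659483740}{3} \approx -2.4553 \cdot 10^{10}$)
$\left(232843 + 54937\right) \left(-17987 + g\right) = \left(232843 + 54937\right) \left(-17987 - \frac{73659483740}{3}\right) = 287780 \left(- \frac{73659537701}{3}\right) = - \frac{21197741759593780}{3}$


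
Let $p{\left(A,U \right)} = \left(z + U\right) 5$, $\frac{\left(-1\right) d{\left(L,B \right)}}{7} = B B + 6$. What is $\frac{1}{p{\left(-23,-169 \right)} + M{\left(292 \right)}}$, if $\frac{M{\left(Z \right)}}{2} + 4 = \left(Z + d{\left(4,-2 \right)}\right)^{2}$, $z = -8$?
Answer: $\frac{1}{97675} \approx 1.0238 \cdot 10^{-5}$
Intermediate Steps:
$d{\left(L,B \right)} = -42 - 7 B^{2}$ ($d{\left(L,B \right)} = - 7 \left(B B + 6\right) = - 7 \left(B^{2} + 6\right) = - 7 \left(6 + B^{2}\right) = -42 - 7 B^{2}$)
$p{\left(A,U \right)} = -40 + 5 U$ ($p{\left(A,U \right)} = \left(-8 + U\right) 5 = -40 + 5 U$)
$M{\left(Z \right)} = -8 + 2 \left(-70 + Z\right)^{2}$ ($M{\left(Z \right)} = -8 + 2 \left(Z - \left(42 + 7 \left(-2\right)^{2}\right)\right)^{2} = -8 + 2 \left(Z - 70\right)^{2} = -8 + 2 \left(-70 + Z\right)^{2}$)
$\frac{1}{p{\left(-23,-169 \right)} + M{\left(292 \right)}} = \frac{1}{\left(-40 + 5 \left(-169\right)\right) - \left(8 - 2 \left(70 - 292\right)^{2}\right)} = \frac{1}{\left(-40 - 845\right) - \left(8 - 2 \left(70 - 292\right)^{2}\right)} = \frac{1}{-885 - \left(8 - 2 \left(-222\right)^{2}\right)} = \frac{1}{-885 + \left(-8 + 2 \cdot 49284\right)} = \frac{1}{-885 + \left(-8 + 98568\right)} = \frac{1}{-885 + 98560} = \frac{1}{97675}$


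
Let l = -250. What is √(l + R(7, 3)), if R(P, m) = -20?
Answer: 3*I*√30 ≈ 16.432*I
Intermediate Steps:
√(l + R(7, 3)) = √(-250 - 20) = √(-270) = 3*I*√30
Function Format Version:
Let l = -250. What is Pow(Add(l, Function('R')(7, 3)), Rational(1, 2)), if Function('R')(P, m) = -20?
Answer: Mul(3, I, Pow(30, Rational(1, 2))) ≈ Mul(16.432, I)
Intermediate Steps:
Pow(Add(l, Function('R')(7, 3)), Rational(1, 2)) = Pow(Add(-250, -20), Rational(1, 2)) = Pow(-270, Rational(1, 2)) = Mul(3, I, Pow(30, Rational(1, 2)))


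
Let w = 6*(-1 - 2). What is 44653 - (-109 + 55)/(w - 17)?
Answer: 1562801/35 ≈ 44651.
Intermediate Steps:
w = -18 (w = 6*(-3) = -18)
44653 - (-109 + 55)/(w - 17) = 44653 - (-109 + 55)/(-18 - 17) = 44653 - (-54)/(-35) = 44653 - (-1)*(-54)/35 = 44653 - 1*54/35 = 44653 - 54/35 = 1562801/35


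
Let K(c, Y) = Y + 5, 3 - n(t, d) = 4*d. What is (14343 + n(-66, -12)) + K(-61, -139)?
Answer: 14260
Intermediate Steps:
n(t, d) = 3 - 4*d
K(c, Y) = 5 + Y
(14343 + n(-66, -12)) + K(-61, -139) = (14343 + (3 - 4*(-12))) + (5 - 139) = (14343 + (3 + 48)) - 134 = (14343 + 51) - 134 = 14394 - 134 = 14260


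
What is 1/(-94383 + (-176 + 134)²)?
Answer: -1/92619 ≈ -1.0797e-5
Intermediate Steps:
1/(-94383 + (-176 + 134)²) = 1/(-94383 + (-42)²) = 1/(-94383 + 1764) = 1/(-92619) = -1/92619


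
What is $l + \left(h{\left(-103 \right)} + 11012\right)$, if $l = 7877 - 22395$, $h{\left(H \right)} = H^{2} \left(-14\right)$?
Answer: $-152032$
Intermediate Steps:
$h{\left(H \right)} = - 14 H^{2}$
$l = -14518$ ($l = 7877 - 22395 = -14518$)
$l + \left(h{\left(-103 \right)} + 11012\right) = -14518 + \left(- 14 \left(-103\right)^{2} + 11012\right) = -14518 + \left(\left(-14\right) 10609 + 11012\right) = -14518 + \left(-148526 + 11012\right) = -14518 - 137514 = -152032$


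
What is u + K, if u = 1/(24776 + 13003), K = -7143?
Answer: -269855396/37779 ≈ -7143.0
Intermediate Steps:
u = 1/37779 ≈ 2.6470e-5
u + K = 1/37779 - 7143 = -269855396/37779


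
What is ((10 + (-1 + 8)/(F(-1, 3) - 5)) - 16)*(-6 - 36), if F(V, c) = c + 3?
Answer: -42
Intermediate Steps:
F(V, c) = 3 + c
((10 + (-1 + 8)/(F(-1, 3) - 5)) - 16)*(-6 - 36) = ((10 + (-1 + 8)/((3 + 3) - 5)) - 16)*(-6 - 36) = ((10 + 7/(6 - 5)) - 16)*(-42) = ((10 + 7/1) - 16)*(-42) = ((10 + 7*1) - 16)*(-42) = ((10 + 7) - 16)*(-42) = (17 - 16)*(-42) = 1*(-42) = -42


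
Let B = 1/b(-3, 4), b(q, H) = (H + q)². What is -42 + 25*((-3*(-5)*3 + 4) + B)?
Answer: 1208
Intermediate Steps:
B = 1 (B = 1/((4 - 3)²) = 1/(1²) = 1/1 = 1)
-42 + 25*((-3*(-5)*3 + 4) + B) = -42 + 25*((-3*(-5)*3 + 4) + 1) = -42 + 25*((15*3 + 4) + 1) = -42 + 25*((45 + 4) + 1) = -42 + 25*(49 + 1) = -42 + 25*50 = -42 + 1250 = 1208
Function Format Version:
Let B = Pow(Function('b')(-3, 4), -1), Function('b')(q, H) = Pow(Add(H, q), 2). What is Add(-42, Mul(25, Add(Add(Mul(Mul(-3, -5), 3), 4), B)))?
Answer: 1208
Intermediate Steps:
B = 1 (B = Pow(Pow(Add(4, -3), 2), -1) = Pow(Pow(1, 2), -1) = Pow(1, -1) = 1)
Add(-42, Mul(25, Add(Add(Mul(Mul(-3, -5), 3), 4), B))) = Add(-42, Mul(25, Add(Add(Mul(Mul(-3, -5), 3), 4), 1))) = Add(-42, Mul(25, Add(Add(Mul(15, 3), 4), 1))) = Add(-42, Mul(25, Add(Add(45, 4), 1))) = Add(-42, Mul(25, Add(49, 1))) = Add(-42, Mul(25, 50)) = Add(-42, 1250) = 1208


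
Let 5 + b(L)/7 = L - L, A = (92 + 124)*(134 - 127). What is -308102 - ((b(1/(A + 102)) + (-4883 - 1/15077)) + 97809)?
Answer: -6045771460/15077 ≈ -4.0099e+5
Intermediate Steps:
A = 1512 (A = 216*7 = 1512)
b(L) = -35 (b(L) = -35 + 7*(L - L) = -35 + 7*0 = -35 + 0 = -35)
-308102 - ((b(1/(A + 102)) + (-4883 - 1/15077)) + 97809) = -308102 - ((-35 + (-4883 - 1/15077)) + 97809) = -308102 - ((-35 - 73620992/15077) + 97809) = -308102 - (-74148687/15077 + 97809) = -308102 - 1*1400517606/15077 = -308102 - 1400517606/15077 = -6045771460/15077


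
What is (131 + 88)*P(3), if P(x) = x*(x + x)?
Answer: 3942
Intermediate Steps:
P(x) = 2*x² (P(x) = x*(2*x) = 2*x²)
(131 + 88)*P(3) = (131 + 88)*(2*3²) = 219*(2*9) = 219*18 = 3942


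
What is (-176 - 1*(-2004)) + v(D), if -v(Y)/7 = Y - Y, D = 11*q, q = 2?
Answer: 1828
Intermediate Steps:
D = 22 (D = 11*2 = 22)
v(Y) = 0 (v(Y) = -7*(Y - Y) = -7*0 = 0)
(-176 - 1*(-2004)) + v(D) = (-176 - 1*(-2004)) + 0 = (-176 + 2004) + 0 = 1828 + 0 = 1828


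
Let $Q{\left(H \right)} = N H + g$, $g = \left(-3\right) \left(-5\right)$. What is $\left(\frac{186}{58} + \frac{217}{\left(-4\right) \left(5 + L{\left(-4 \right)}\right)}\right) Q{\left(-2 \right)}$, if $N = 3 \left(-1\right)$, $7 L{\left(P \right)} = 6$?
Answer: $- \frac{604779}{4756} \approx -127.16$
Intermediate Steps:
$L{\left(P \right)} = \frac{6}{7}$ ($L{\left(P \right)} = \frac{1}{7} \cdot 6 = \frac{6}{7}$)
$N = -3$
$g = 15$
$Q{\left(H \right)} = 15 - 3 H$ ($Q{\left(H \right)} = - 3 H + 15 = 15 - 3 H$)
$\left(\frac{186}{58} + \frac{217}{\left(-4\right) \left(5 + L{\left(-4 \right)}\right)}\right) Q{\left(-2 \right)} = \left(\frac{186}{58} + \frac{217}{\left(-4\right) \left(5 + \frac{6}{7}\right)}\right) \left(15 - -6\right) = \left(186 \cdot \frac{1}{58} + \frac{217}{\left(-4\right) \frac{41}{7}}\right) \left(15 + 6\right) = \left(\frac{93}{29} + \frac{217}{- \frac{164}{7}}\right) 21 = \left(\frac{93}{29} + 217 \left(- \frac{7}{164}\right)\right) 21 = \left(\frac{93}{29} - \frac{1519}{164}\right) 21 = \left(- \frac{28799}{4756}\right) 21 = - \frac{604779}{4756}$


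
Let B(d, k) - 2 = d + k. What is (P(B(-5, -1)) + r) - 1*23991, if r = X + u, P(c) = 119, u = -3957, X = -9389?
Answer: -37218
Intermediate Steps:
B(d, k) = 2 + d + k (B(d, k) = 2 + (d + k) = 2 + d + k)
r = -13346 (r = -9389 - 3957 = -13346)
(P(B(-5, -1)) + r) - 1*23991 = (119 - 13346) - 1*23991 = -13227 - 23991 = -37218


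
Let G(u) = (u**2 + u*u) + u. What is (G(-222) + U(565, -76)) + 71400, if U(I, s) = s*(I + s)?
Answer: 132582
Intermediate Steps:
G(u) = u + 2*u**2 (G(u) = (u**2 + u**2) + u = 2*u**2 + u = u + 2*u**2)
(G(-222) + U(565, -76)) + 71400 = (-222*(1 + 2*(-222)) - 76*(565 - 76)) + 71400 = (-222*(1 - 444) - 76*489) + 71400 = (-222*(-443) - 37164) + 71400 = (98346 - 37164) + 71400 = 61182 + 71400 = 132582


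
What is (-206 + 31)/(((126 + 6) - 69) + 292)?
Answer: -35/71 ≈ -0.49296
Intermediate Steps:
(-206 + 31)/(((126 + 6) - 69) + 292) = -175/((132 - 69) + 292) = -175/(63 + 292) = -175/355 = -175*1/355 = -35/71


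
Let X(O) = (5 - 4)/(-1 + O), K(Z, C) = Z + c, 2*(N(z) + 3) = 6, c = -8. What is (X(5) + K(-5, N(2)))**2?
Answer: 2601/16 ≈ 162.56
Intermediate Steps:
N(z) = 0 (N(z) = -3 + (1/2)*6 = -3 + 3 = 0)
K(Z, C) = -8 + Z (K(Z, C) = Z - 8 = -8 + Z)
X(O) = 1/(-1 + O)
(X(5) + K(-5, N(2)))**2 = (1/(-1 + 5) + (-8 - 5))**2 = (1/4 - 13)**2 = (-51/4)**2 = 2601/16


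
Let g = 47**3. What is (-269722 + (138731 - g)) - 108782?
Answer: -343596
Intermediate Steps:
g = 103823
(-269722 + (138731 - g)) - 108782 = (-269722 + (138731 - 1*103823)) - 108782 = (-269722 + (138731 - 103823)) - 108782 = (-269722 + 34908) - 108782 = -234814 - 108782 = -343596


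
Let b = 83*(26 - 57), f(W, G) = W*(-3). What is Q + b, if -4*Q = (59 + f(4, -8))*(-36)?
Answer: -2150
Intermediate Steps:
f(W, G) = -3*W
b = -2573 (b = 83*(-31) = -2573)
Q = 423 (Q = -(59 - 3*4)*(-36)/4 = -(59 - 12)*(-36)/4 = -47*(-36)/4 = -¼*(-1692) = 423)
Q + b = 423 - 2573 = -2150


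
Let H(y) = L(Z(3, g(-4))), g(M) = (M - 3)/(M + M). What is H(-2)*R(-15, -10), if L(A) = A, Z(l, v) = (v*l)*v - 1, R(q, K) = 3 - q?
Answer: 747/32 ≈ 23.344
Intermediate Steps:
g(M) = (-3 + M)/(2*M) (g(M) = (-3 + M)/((2*M)) = (-3 + M)*(1/(2*M)) = (-3 + M)/(2*M))
Z(l, v) = -1 + l*v² (Z(l, v) = (l*v)*v - 1 = l*v² - 1 = -1 + l*v²)
H(y) = 83/64 (H(y) = -1 + 3*((½)*(-3 - 4)/(-4))² = -1 + 3*((½)*(-¼)*(-7))² = -1 + 3*(7/8)² = -1 + 3*(49/64) = -1 + 147/64 = 83/64)
H(-2)*R(-15, -10) = 83*(3 - 1*(-15))/64 = 83*(3 + 15)/64 = (83/64)*18 = 747/32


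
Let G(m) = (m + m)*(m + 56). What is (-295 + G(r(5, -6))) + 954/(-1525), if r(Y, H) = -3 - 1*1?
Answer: -1085229/1525 ≈ -711.63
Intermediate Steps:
r(Y, H) = -4 (r(Y, H) = -3 - 1 = -4)
G(m) = 2*m*(56 + m) (G(m) = (2*m)*(56 + m) = 2*m*(56 + m))
(-295 + G(r(5, -6))) + 954/(-1525) = (-295 + 2*(-4)*(56 - 4)) + 954/(-1525) = (-295 + 2*(-4)*52) + 954*(-1/1525) = (-295 - 416) - 954/1525 = -711 - 954/1525 = -1085229/1525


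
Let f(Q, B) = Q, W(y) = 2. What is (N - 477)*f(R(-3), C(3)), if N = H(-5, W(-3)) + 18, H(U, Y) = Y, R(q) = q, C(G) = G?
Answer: 1371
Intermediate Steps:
N = 20 (N = 2 + 18 = 20)
(N - 477)*f(R(-3), C(3)) = (20 - 477)*(-3) = -457*(-3) = 1371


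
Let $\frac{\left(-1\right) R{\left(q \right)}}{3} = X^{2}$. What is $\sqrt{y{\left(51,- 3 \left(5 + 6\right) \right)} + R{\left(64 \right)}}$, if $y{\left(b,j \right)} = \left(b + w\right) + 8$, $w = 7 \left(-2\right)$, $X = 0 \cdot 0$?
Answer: $3 \sqrt{5} \approx 6.7082$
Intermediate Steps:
$X = 0$
$w = -14$
$R{\left(q \right)} = 0$ ($R{\left(q \right)} = - 3 \cdot 0^{2} = \left(-3\right) 0 = 0$)
$y{\left(b,j \right)} = -6 + b$ ($y{\left(b,j \right)} = \left(b - 14\right) + 8 = \left(-14 + b\right) + 8 = -6 + b$)
$\sqrt{y{\left(51,- 3 \left(5 + 6\right) \right)} + R{\left(64 \right)}} = \sqrt{\left(-6 + 51\right) + 0} = \sqrt{45 + 0} = \sqrt{45} = 3 \sqrt{5}$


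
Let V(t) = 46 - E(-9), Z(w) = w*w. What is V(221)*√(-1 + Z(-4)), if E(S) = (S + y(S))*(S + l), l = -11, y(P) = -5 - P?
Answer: -54*√15 ≈ -209.14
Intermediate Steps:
Z(w) = w²
E(S) = 55 - 5*S (E(S) = (S + (-5 - S))*(S - 11) = -5*(-11 + S) = 55 - 5*S)
V(t) = -54 (V(t) = 46 - (55 - 5*(-9)) = 46 - (55 + 45) = 46 - 1*100 = 46 - 100 = -54)
V(221)*√(-1 + Z(-4)) = -54*√(-1 + (-4)²) = -54*√(-1 + 16) = -54*√15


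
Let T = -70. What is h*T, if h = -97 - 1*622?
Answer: 50330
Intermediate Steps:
h = -719 (h = -97 - 622 = -719)
h*T = -719*(-70) = 50330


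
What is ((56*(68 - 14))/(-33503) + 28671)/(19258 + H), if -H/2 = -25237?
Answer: 320187163/778743732 ≈ 0.41116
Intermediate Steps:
H = 50474 (H = -2*(-25237) = 50474)
((56*(68 - 14))/(-33503) + 28671)/(19258 + H) = ((56*(68 - 14))/(-33503) + 28671)/(19258 + 50474) = ((56*54)*(-1/33503) + 28671)/69732 = (3024*(-1/33503) + 28671)*(1/69732) = (-3024/33503 + 28671)*(1/69732) = (960561489/33503)*(1/69732) = 320187163/778743732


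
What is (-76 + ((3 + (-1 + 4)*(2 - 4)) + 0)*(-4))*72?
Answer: -4608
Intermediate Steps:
(-76 + ((3 + (-1 + 4)*(2 - 4)) + 0)*(-4))*72 = (-76 + ((3 + 3*(-2)) + 0)*(-4))*72 = (-76 + ((3 - 6) + 0)*(-4))*72 = (-76 + (-3 + 0)*(-4))*72 = (-76 - 3*(-4))*72 = (-76 + 12)*72 = -64*72 = -4608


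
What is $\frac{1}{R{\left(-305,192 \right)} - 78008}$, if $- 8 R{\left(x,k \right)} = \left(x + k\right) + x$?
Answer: $- \frac{4}{311823} \approx -1.2828 \cdot 10^{-5}$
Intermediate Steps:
$R{\left(x,k \right)} = - \frac{x}{4} - \frac{k}{8}$ ($R{\left(x,k \right)} = - \frac{\left(x + k\right) + x}{8} = - \frac{\left(k + x\right) + x}{8} = - \frac{k + 2 x}{8} = - \frac{x}{4} - \frac{k}{8}$)
$\frac{1}{R{\left(-305,192 \right)} - 78008} = \frac{1}{\left(\left(- \frac{1}{4}\right) \left(-305\right) - 24\right) - 78008} = \frac{1}{\left(\frac{305}{4} - 24\right) - 78008} = \frac{1}{\frac{209}{4} - 78008} = \frac{1}{- \frac{311823}{4}} = - \frac{4}{311823}$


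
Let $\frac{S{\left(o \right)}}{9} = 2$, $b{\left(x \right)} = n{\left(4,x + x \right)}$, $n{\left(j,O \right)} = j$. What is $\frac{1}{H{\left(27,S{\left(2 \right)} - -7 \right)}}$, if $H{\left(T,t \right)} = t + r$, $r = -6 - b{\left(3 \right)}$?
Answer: $\frac{1}{15} \approx 0.066667$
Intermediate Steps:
$b{\left(x \right)} = 4$
$S{\left(o \right)} = 18$ ($S{\left(o \right)} = 9 \cdot 2 = 18$)
$r = -10$ ($r = -6 - 4 = -10$)
$H{\left(T,t \right)} = -10 + t$ ($H{\left(T,t \right)} = t - 10 = -10 + t$)
$\frac{1}{H{\left(27,S{\left(2 \right)} - -7 \right)}} = \frac{1}{-10 + \left(18 - -7\right)} = \frac{1}{-10 + \left(18 + 7\right)} = \frac{1}{-10 + 25} = \frac{1}{15}$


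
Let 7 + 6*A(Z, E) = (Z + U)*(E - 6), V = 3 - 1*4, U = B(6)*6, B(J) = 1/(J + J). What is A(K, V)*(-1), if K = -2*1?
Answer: -7/12 ≈ -0.58333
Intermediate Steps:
K = -2
B(J) = 1/(2*J)
U = ½ (U = ((½)/6)*6 = ((½)*(⅙))*6 = (1/12)*6 = ½ ≈ 0.50000)
V = -1 (V = 3 - 4 = -1)
A(Z, E) = -7/6 + (½ + Z)*(-6 + E)/6 (A(Z, E) = -7/6 + ((Z + ½)*(E - 6))/6 = -7/6 + ((½ + Z)*(-6 + E))/6 = -7/6 + (½ + Z)*(-6 + E)/6)
A(K, V)*(-1) = (-5/3 - 1*(-2) + (1/12)*(-1) + (⅙)*(-1)*(-2))*(-1) = (-5/3 + 2 - 1/12 + ⅓)*(-1) = (7/12)*(-1) = -7/12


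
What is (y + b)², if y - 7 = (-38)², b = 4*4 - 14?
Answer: 2111209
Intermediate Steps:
b = 2 (b = 16 - 14 = 2)
y = 1451 (y = 7 + (-38)² = 7 + 1444 = 1451)
(y + b)² = (1451 + 2)² = 1453² = 2111209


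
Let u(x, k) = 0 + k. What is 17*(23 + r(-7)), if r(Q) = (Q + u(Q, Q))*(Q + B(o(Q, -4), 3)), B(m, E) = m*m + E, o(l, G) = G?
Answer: -2465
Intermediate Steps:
u(x, k) = k
B(m, E) = E + m² (B(m, E) = m² + E = E + m²)
r(Q) = 2*Q*(19 + Q) (r(Q) = (Q + Q)*(Q + (3 + (-4)²)) = (2*Q)*(Q + (3 + 16)) = (2*Q)*(Q + 19) = (2*Q)*(19 + Q) = 2*Q*(19 + Q))
17*(23 + r(-7)) = 17*(23 + 2*(-7)*(19 - 7)) = 17*(23 + 2*(-7)*12) = 17*(23 - 168) = 17*(-145) = -2465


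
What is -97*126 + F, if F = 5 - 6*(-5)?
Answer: -12187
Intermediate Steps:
F = 35 (F = 5 + 30 = 35)
-97*126 + F = -97*126 + 35 = -12222 + 35 = -12187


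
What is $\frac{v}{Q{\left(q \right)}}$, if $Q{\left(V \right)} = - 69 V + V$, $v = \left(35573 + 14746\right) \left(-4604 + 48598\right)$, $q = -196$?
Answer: $\frac{1106867043}{6664} \approx 1.661 \cdot 10^{5}$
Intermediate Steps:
$v = 2213734086$ ($v = 50319 \cdot 43994 = 2213734086$)
$Q{\left(V \right)} = - 68 V$
$\frac{v}{Q{\left(q \right)}} = \frac{2213734086}{\left(-68\right) \left(-196\right)} = \frac{2213734086}{13328} = 2213734086 \cdot \frac{1}{13328} = \frac{1106867043}{6664}$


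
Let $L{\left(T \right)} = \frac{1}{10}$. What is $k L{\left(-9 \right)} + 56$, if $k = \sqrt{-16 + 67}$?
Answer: $56 + \frac{\sqrt{51}}{10} \approx 56.714$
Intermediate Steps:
$L{\left(T \right)} = \frac{1}{10}$
$k = \sqrt{51} \approx 7.1414$
$k L{\left(-9 \right)} + 56 = \sqrt{51} \cdot \frac{1}{10} + 56 = \frac{\sqrt{51}}{10} + 56 = 56 + \frac{\sqrt{51}}{10}$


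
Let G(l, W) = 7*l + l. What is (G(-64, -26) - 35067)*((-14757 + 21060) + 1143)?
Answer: -264921234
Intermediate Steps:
G(l, W) = 8*l
(G(-64, -26) - 35067)*((-14757 + 21060) + 1143) = (8*(-64) - 35067)*((-14757 + 21060) + 1143) = (-512 - 35067)*(6303 + 1143) = -35579*7446 = -264921234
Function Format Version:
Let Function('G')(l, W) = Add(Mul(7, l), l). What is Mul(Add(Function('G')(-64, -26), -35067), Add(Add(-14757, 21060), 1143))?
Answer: -264921234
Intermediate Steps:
Function('G')(l, W) = Mul(8, l)
Mul(Add(Function('G')(-64, -26), -35067), Add(Add(-14757, 21060), 1143)) = Mul(Add(Mul(8, -64), -35067), Add(Add(-14757, 21060), 1143)) = Mul(Add(-512, -35067), Add(6303, 1143)) = Mul(-35579, 7446) = -264921234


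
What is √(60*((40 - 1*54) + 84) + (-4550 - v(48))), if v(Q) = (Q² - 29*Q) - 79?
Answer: 13*I*√7 ≈ 34.395*I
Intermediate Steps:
v(Q) = -79 + Q² - 29*Q
√(60*((40 - 1*54) + 84) + (-4550 - v(48))) = √(60*((40 - 1*54) + 84) + (-4550 - (-79 + 48² - 29*48))) = √(60*((40 - 54) + 84) + (-4550 - (-79 + 2304 - 1392))) = √(60*(-14 + 84) + (-4550 - 1*833)) = √(60*70 + (-4550 - 833)) = √(4200 - 5383) = √(-1183) = 13*I*√7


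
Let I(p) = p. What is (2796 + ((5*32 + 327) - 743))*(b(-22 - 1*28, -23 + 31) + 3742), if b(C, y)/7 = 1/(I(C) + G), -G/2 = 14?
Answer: 370673630/39 ≈ 9.5044e+6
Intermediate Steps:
G = -28 (G = -2*14 = -28)
b(C, y) = 7/(-28 + C) (b(C, y) = 7/(C - 28) = 7/(-28 + C))
(2796 + ((5*32 + 327) - 743))*(b(-22 - 1*28, -23 + 31) + 3742) = (2796 + ((5*32 + 327) - 743))*(7/(-28 + (-22 - 1*28)) + 3742) = (2796 + ((160 + 327) - 743))*(7/(-28 + (-22 - 28)) + 3742) = (2796 + (487 - 743))*(7/(-28 - 50) + 3742) = (2796 - 256)*(7/(-78) + 3742) = 2540*(7*(-1/78) + 3742) = 2540*(-7/78 + 3742) = 2540*(291869/78) = 370673630/39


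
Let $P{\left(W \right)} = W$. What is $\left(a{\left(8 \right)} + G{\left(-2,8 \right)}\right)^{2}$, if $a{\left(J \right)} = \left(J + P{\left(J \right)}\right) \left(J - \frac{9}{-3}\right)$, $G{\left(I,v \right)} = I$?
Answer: $30276$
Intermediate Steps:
$a{\left(J \right)} = 2 J \left(3 + J\right)$ ($a{\left(J \right)} = \left(J + J\right) \left(J - \frac{9}{-3}\right) = 2 J \left(J - -3\right) = 2 J \left(J + 3\right) = 2 J \left(3 + J\right)$)
$\left(a{\left(8 \right)} + G{\left(-2,8 \right)}\right)^{2} = \left(2 \cdot 8 \left(3 + 8\right) - 2\right)^{2} = \left(2 \cdot 8 \cdot 11 - 2\right)^{2} = \left(176 - 2\right)^{2} = 174^{2} = 30276$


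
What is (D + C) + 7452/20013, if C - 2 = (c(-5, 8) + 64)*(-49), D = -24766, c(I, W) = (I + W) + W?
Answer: -189714085/6671 ≈ -28439.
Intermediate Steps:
c(I, W) = I + 2*W
C = -3673 (C = 2 + ((-5 + 2*8) + 64)*(-49) = 2 + ((-5 + 16) + 64)*(-49) = 2 + (11 + 64)*(-49) = 2 + 75*(-49) = 2 - 3675 = -3673)
(D + C) + 7452/20013 = (-24766 - 3673) + 7452/20013 = -28439 + 7452*(1/20013) = -28439 + 2484/6671 = -189714085/6671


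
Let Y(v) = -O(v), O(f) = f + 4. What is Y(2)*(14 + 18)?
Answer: -192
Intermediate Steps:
O(f) = 4 + f
Y(v) = -4 - v (Y(v) = -(4 + v) = -4 - v)
Y(2)*(14 + 18) = (-4 - 1*2)*(14 + 18) = (-4 - 2)*32 = -6*32 = -192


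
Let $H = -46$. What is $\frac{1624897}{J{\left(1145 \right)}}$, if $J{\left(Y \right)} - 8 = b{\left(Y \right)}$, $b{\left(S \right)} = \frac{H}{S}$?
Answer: $\frac{1860507065}{9114} \approx 2.0414 \cdot 10^{5}$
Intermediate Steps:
$b{\left(S \right)} = - \frac{46}{S}$
$J{\left(Y \right)} = 8 - \frac{46}{Y}$
$\frac{1624897}{J{\left(1145 \right)}} = \frac{1624897}{8 - \frac{46}{1145}} = \frac{1624897}{\frac{9114}{1145}} = 1624897 \cdot \frac{1145}{9114} = \frac{1860507065}{9114}$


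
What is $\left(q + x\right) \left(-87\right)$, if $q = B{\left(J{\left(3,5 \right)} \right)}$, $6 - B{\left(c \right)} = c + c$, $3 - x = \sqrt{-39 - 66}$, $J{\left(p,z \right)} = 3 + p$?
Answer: $261 + 87 i \sqrt{105} \approx 261.0 + 891.48 i$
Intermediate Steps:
$x = 3 - i \sqrt{105}$ ($x = 3 - \sqrt{-39 - 66} = 3 - \sqrt{-105} = 3 - i \sqrt{105} \approx 3.0 - 10.247 i$)
$B{\left(c \right)} = 6 - 2 c$ ($B{\left(c \right)} = 6 - \left(c + c\right) = 6 - 2 c$)
$q = -6$ ($q = 6 - 2 \left(3 + 3\right) = 6 - 12 = -6$)
$\left(q + x\right) \left(-87\right) = \left(-6 + \left(3 - i \sqrt{105}\right)\right) \left(-87\right) = \left(-3 - i \sqrt{105}\right) \left(-87\right) = 261 + 87 i \sqrt{105}$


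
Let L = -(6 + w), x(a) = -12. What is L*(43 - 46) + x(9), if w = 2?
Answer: 12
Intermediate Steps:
L = -8 (L = -(6 + 2) = -1*8 = -8)
L*(43 - 46) + x(9) = -8*(43 - 46) - 12 = -8*(-3) - 12 = 24 - 12 = 12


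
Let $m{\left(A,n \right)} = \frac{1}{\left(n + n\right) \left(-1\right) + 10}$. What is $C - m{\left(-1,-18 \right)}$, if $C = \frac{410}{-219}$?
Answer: $- \frac{19079}{10074} \approx -1.8939$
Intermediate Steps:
$C = - \frac{410}{219}$ ($C = 410 \left(- \frac{1}{219}\right) = - \frac{410}{219} \approx -1.8721$)
$m{\left(A,n \right)} = \frac{1}{10 - 2 n}$ ($m{\left(A,n \right)} = \frac{1}{2 n \left(-1\right) + 10} = \frac{1}{- 2 n + 10} = \frac{1}{10 - 2 n}$)
$C - m{\left(-1,-18 \right)} = - \frac{410}{219} - - \frac{1}{-10 + 2 \left(-18\right)} = - \frac{410}{219} - - \frac{1}{-10 - 36} = - \frac{410}{219} - - \frac{1}{-46} = - \frac{410}{219} - \left(-1\right) \left(- \frac{1}{46}\right) = - \frac{410}{219} - \frac{1}{46} = - \frac{19079}{10074}$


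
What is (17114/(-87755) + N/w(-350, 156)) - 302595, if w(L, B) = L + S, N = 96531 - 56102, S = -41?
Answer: -10386256210444/34312205 ≈ -3.0270e+5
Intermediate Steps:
N = 40429
w(L, B) = -41 + L (w(L, B) = L - 41 = -41 + L)
(17114/(-87755) + N/w(-350, 156)) - 302595 = (17114/(-87755) + 40429/(-41 - 350)) - 302595 = (17114*(-1/87755) + 40429/(-391)) - 302595 = (-17114/87755 + 40429*(-1/391)) - 302595 = (-17114/87755 - 40429/391) - 302595 = -3554538469/34312205 - 302595 = -10386256210444/34312205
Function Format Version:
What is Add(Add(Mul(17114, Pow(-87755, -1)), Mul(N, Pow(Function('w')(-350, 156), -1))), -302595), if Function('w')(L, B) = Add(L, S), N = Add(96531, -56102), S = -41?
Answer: Rational(-10386256210444, 34312205) ≈ -3.0270e+5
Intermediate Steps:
N = 40429
Function('w')(L, B) = Add(-41, L) (Function('w')(L, B) = Add(L, -41) = Add(-41, L))
Add(Add(Mul(17114, Pow(-87755, -1)), Mul(N, Pow(Function('w')(-350, 156), -1))), -302595) = Add(Add(Mul(17114, Pow(-87755, -1)), Mul(40429, Pow(Add(-41, -350), -1))), -302595) = Add(Add(Mul(17114, Rational(-1, 87755)), Mul(40429, Pow(-391, -1))), -302595) = Add(Add(Rational(-17114, 87755), Mul(40429, Rational(-1, 391))), -302595) = Add(Add(Rational(-17114, 87755), Rational(-40429, 391)), -302595) = Add(Rational(-3554538469, 34312205), -302595) = Rational(-10386256210444, 34312205)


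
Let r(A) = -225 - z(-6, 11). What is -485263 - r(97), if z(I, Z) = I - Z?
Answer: -485055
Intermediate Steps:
r(A) = -208 (r(A) = -225 - (-6 - 1*11) = -225 - (-6 - 11) = -225 - 1*(-17) = -225 + 17 = -208)
-485263 - r(97) = -485263 - 1*(-208) = -485263 + 208 = -485055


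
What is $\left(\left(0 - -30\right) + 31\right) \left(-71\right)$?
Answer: $-4331$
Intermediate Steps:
$\left(\left(0 - -30\right) + 31\right) \left(-71\right) = \left(\left(0 + 30\right) + 31\right) \left(-71\right) = \left(30 + 31\right) \left(-71\right) = 61 \left(-71\right) = -4331$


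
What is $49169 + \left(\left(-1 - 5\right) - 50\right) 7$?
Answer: $48777$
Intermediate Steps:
$49169 + \left(\left(-1 - 5\right) - 50\right) 7 = 49169 + \left(-6 - 50\right) 7 = 49169 - 392 = 48777$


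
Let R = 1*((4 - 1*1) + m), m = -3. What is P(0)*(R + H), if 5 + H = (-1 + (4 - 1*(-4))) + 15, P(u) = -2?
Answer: -34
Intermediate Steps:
H = 17 (H = -5 + ((-1 + (4 - 1*(-4))) + 15) = -5 + ((-1 + (4 + 4)) + 15) = -5 + ((-1 + 8) + 15) = -5 + (7 + 15) = -5 + 22 = 17)
R = 0 (R = 1*((4 - 1*1) - 3) = 1*((4 - 1) - 3) = 1*(3 - 3) = 1*0 = 0)
P(0)*(R + H) = -2*(0 + 17) = -2*17 = -34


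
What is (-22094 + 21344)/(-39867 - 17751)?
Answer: 125/9603 ≈ 0.013017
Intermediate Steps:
(-22094 + 21344)/(-39867 - 17751) = -750/(-57618) = -750*(-1/57618) = 125/9603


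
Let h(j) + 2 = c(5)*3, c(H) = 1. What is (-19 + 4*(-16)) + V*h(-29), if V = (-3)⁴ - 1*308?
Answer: -310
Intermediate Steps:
h(j) = 1 (h(j) = -2 + 1*3 = -2 + 3 = 1)
V = -227 (V = 81 - 308 = -227)
(-19 + 4*(-16)) + V*h(-29) = (-19 + 4*(-16)) - 227*1 = (-19 - 64) - 227 = -83 - 227 = -310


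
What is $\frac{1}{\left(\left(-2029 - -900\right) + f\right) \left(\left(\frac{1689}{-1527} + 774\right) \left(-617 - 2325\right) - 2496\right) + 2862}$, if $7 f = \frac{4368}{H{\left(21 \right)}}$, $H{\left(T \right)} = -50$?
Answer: $\frac{2545}{6612955296256} \approx 3.8485 \cdot 10^{-10}$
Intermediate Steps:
$f = - \frac{312}{25}$ ($f = \frac{4368 \frac{1}{-50}}{7} = \frac{4368 \left(- \frac{1}{50}\right)}{7} = \frac{1}{7} \left(- \frac{2184}{25}\right) = - \frac{312}{25} \approx -12.48$)
$\frac{1}{\left(\left(-2029 - -900\right) + f\right) \left(\left(\frac{1689}{-1527} + 774\right) \left(-617 - 2325\right) - 2496\right) + 2862} = \frac{1}{\left(\left(-2029 - -900\right) - \frac{312}{25}\right) \left(\left(\frac{1689}{-1527} + 774\right) \left(-617 - 2325\right) - 2496\right) + 2862} = \frac{1}{\left(\left(-2029 + 900\right) - \frac{312}{25}\right) \left(\left(1689 \left(- \frac{1}{1527}\right) + 774\right) \left(-2942\right) - 2496\right) + 2862} = \frac{1}{\left(-1129 - \frac{312}{25}\right) \left(\left(- \frac{563}{509} + 774\right) \left(-2942\right) - 2496\right) + 2862} = \frac{1}{- \frac{28537 \left(\frac{393403}{509} \left(-2942\right) - 2496\right)}{25} + 2862} = \frac{1}{- \frac{28537 \left(- \frac{1157391626}{509} - 2496\right)}{25} + 2862} = \frac{1}{\left(- \frac{28537}{25}\right) \left(- \frac{1158662090}{509}\right) + 2862} = \frac{1}{\frac{6612948012466}{2545} + 2862} = \frac{1}{\frac{6612955296256}{2545}} = \frac{2545}{6612955296256}$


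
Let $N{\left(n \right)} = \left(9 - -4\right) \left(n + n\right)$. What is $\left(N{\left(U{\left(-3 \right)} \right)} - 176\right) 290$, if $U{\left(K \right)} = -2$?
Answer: $-66120$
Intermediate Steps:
$N{\left(n \right)} = 26 n$ ($N{\left(n \right)} = \left(9 + 4\right) 2 n = 13 \cdot 2 n = 26 n$)
$\left(N{\left(U{\left(-3 \right)} \right)} - 176\right) 290 = \left(26 \left(-2\right) - 176\right) 290 = \left(-52 - 176\right) 290 = \left(-228\right) 290 = -66120$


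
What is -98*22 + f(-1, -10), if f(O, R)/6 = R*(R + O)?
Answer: -1496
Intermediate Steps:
f(O, R) = 6*R*(O + R) (f(O, R) = 6*(R*(R + O)) = 6*(R*(O + R)) = 6*R*(O + R))
-98*22 + f(-1, -10) = -98*22 + 6*(-10)*(-1 - 10) = -2156 + 6*(-10)*(-11) = -2156 + 660 = -1496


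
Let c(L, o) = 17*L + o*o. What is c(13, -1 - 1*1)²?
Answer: 50625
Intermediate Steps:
c(L, o) = o² + 17*L (c(L, o) = 17*L + o² = o² + 17*L)
c(13, -1 - 1*1)² = ((-1 - 1*1)² + 17*13)² = ((-1 - 1)² + 221)² = ((-2)² + 221)² = (4 + 221)² = 225² = 50625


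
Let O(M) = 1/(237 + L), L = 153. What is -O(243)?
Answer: -1/390 ≈ -0.0025641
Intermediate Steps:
O(M) = 1/390 (O(M) = 1/(237 + 153) = 1/390)
-O(243) = -1*1/390 = -1/390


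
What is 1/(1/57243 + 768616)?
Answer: 57243/43997885689 ≈ 1.3010e-6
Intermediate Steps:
1/(1/57243 + 768616) = 1/(43997885689/57243) = 57243/43997885689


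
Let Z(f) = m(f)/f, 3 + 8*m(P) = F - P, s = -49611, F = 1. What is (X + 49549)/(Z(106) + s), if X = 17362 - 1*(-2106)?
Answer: -1125508/809043 ≈ -1.3912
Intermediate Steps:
X = 19468 (X = 17362 + 2106 = 19468)
m(P) = -¼ - P/8 (m(P) = -3/8 + (1 - P)/8 = -3/8 + (⅛ - P/8) = -¼ - P/8)
Z(f) = (-¼ - f/8)/f
(X + 49549)/(Z(106) + s) = (19468 + 49549)/((⅛)*(-2 - 1*106)/106 - 49611) = 69017/((⅛)*(1/106)*(-2 - 106) - 49611) = 69017/((⅛)*(1/106)*(-108) - 49611) = 69017/(-27/212 - 49611) = 69017/(-10517559/212) = 69017*(-212/10517559) = -1125508/809043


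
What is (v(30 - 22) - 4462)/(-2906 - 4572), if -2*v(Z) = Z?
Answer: 2233/3739 ≈ 0.59722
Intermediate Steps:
v(Z) = -Z/2
(v(30 - 22) - 4462)/(-2906 - 4572) = (-(30 - 22)/2 - 4462)/(-2906 - 4572) = (-½*8 - 4462)/(-7478) = (-4 - 4462)*(-1/7478) = -4466*(-1/7478) = 2233/3739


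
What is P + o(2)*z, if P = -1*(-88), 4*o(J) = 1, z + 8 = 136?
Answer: 120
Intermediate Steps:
z = 128 (z = -8 + 136 = 128)
o(J) = ¼ (o(J) = (¼)*1 = ¼)
P = 88
P + o(2)*z = 88 + (¼)*128 = 88 + 32 = 120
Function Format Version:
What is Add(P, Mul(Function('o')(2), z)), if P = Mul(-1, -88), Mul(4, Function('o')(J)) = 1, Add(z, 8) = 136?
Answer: 120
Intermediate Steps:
z = 128 (z = Add(-8, 136) = 128)
Function('o')(J) = Rational(1, 4) (Function('o')(J) = Mul(Rational(1, 4), 1) = Rational(1, 4))
P = 88
Add(P, Mul(Function('o')(2), z)) = Add(88, Mul(Rational(1, 4), 128)) = Add(88, 32) = 120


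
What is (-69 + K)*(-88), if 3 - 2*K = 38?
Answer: 7612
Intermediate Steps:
K = -35/2 (K = 3/2 - 1/2*38 = 3/2 - 19 = -35/2 ≈ -17.500)
(-69 + K)*(-88) = (-69 - 35/2)*(-88) = -173/2*(-88) = 7612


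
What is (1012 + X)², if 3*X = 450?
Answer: 1350244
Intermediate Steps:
X = 150 (X = (⅓)*450 = 150)
(1012 + X)² = (1012 + 150)² = 1162² = 1350244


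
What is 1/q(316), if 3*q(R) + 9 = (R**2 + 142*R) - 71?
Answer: 1/48216 ≈ 2.0740e-5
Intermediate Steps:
q(R) = -80/3 + R**2/3 + 142*R/3 (q(R) = -3 + ((R**2 + 142*R) - 71)/3 = -3 + (-71 + R**2 + 142*R)/3 = -3 + (-71/3 + R**2/3 + 142*R/3) = -80/3 + R**2/3 + 142*R/3)
1/q(316) = 1/(-80/3 + (1/3)*316**2 + (142/3)*316) = 1/(-80/3 + (1/3)*99856 + 44872/3) = 1/(-80/3 + 99856/3 + 44872/3) = 1/48216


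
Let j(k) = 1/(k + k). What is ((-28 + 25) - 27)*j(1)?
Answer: -15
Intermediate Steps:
j(k) = 1/(2*k)
((-28 + 25) - 27)*j(1) = ((-28 + 25) - 27)*((½)/1) = (-3 - 27)*((½)*1) = -30*½ = -15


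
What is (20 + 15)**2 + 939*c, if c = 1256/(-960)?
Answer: -141/40 ≈ -3.5250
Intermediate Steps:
c = -157/120 (c = 1256*(-1/960) = -157/120 ≈ -1.3083)
(20 + 15)**2 + 939*c = (20 + 15)**2 + 939*(-157/120) = 35**2 - 49141/40 = 1225 - 49141/40 = -141/40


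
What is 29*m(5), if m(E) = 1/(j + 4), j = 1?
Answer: 29/5 ≈ 5.8000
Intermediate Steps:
m(E) = ⅕ (m(E) = 1/(1 + 4) = 1/5 = ⅕)
29*m(5) = 29*(⅕) = 29/5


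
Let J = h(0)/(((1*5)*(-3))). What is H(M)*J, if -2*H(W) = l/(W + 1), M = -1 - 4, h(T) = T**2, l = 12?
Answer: 0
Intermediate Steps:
M = -5
J = 0 (J = 0**2/(((1*5)*(-3))) = 0/((5*(-3))) = 0/(-15) = 0*(-1/15) = 0)
H(W) = -6/(1 + W) (H(W) = -6/(W + 1) = -6/(1 + W))
H(M)*J = -6/(1 - 5)*0 = -6/(-4)*0 = -6*(-1/4)*0 = (3/2)*0 = 0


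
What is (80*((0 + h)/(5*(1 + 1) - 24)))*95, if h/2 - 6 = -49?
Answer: 326800/7 ≈ 46686.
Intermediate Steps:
h = -86 (h = 12 + 2*(-49) = 12 - 98 = -86)
(80*((0 + h)/(5*(1 + 1) - 24)))*95 = (80*((0 - 86)/(5*(1 + 1) - 24)))*95 = (80*(-86/(5*2 - 24)))*95 = (80*(-86/(10 - 24)))*95 = (80*(-86/(-14)))*95 = (80*(-86*(-1/14)))*95 = (80*(43/7))*95 = (3440/7)*95 = 326800/7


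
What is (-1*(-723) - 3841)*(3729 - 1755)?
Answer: -6154932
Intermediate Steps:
(-1*(-723) - 3841)*(3729 - 1755) = (723 - 3841)*1974 = -3118*1974 = -6154932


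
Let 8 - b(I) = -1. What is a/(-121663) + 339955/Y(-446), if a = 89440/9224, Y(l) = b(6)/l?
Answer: -21268855481859890/1262496951 ≈ -1.6847e+7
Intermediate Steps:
b(I) = 9 (b(I) = 8 - 1*(-1) = 8 + 1 = 9)
Y(l) = 9/l
a = 11180/1153 (a = 89440*(1/9224) = 11180/1153 ≈ 9.6964)
a/(-121663) + 339955/Y(-446) = (11180/1153)/(-121663) + 339955/((9/(-446))) = (11180/1153)*(-1/121663) + 339955/((9*(-1/446))) = -11180/140277439 + 339955/(-9/446) = -11180/140277439 + 339955*(-446/9) = -11180/140277439 - 151619930/9 = -21268855481859890/1262496951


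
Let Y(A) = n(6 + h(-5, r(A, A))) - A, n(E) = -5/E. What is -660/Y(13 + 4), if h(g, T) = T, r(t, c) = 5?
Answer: 605/16 ≈ 37.813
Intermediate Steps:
Y(A) = -5/11 - A (Y(A) = -5/(6 + 5) - A = -5/11 - A)
-660/Y(13 + 4) = -660/(-5/11 - (13 + 4)) = -660/(-5/11 - 1*17) = -660/(-5/11 - 17) = -660/(-192/11) = -660*(-11/192) = 605/16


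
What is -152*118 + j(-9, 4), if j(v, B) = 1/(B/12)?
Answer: -17933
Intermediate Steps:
j(v, B) = 12/B (j(v, B) = 1/(B*(1/12)) = 1/(B/12) = 12/B)
-152*118 + j(-9, 4) = -152*118 + 12/4 = -17936 + 12*(¼) = -17936 + 3 = -17933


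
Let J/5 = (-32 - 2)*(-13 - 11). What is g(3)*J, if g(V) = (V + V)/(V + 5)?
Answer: 3060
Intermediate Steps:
J = 4080 (J = 5*((-32 - 2)*(-13 - 11)) = 5*(-34*(-24)) = 5*816 = 4080)
g(V) = 2*V/(5 + V) (g(V) = (2*V)/(5 + V) = 2*V/(5 + V))
g(3)*J = (2*3/(5 + 3))*4080 = (2*3/8)*4080 = (2*3*(⅛))*4080 = (¾)*4080 = 3060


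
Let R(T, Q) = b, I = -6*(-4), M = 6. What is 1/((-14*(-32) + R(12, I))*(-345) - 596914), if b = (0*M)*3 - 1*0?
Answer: -1/751474 ≈ -1.3307e-6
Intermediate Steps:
I = 24
b = 0 (b = (0*6)*3 - 1*0 = 0*3 + 0 = 0 + 0 = 0)
R(T, Q) = 0
1/((-14*(-32) + R(12, I))*(-345) - 596914) = 1/((-14*(-32) + 0)*(-345) - 596914) = 1/((448 + 0)*(-345) - 596914) = 1/(448*(-345) - 596914) = 1/(-154560 - 596914) = 1/(-751474) = -1/751474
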